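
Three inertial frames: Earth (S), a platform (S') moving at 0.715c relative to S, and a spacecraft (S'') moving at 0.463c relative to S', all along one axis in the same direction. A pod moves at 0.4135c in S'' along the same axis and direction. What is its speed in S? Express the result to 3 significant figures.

0.951c

Compose velocities in two stages. Stage 1 (into S'): u₁ = (0.4135+0.463)/(1+0.4135×0.463) = 0.73566.
Stage 2 (into S): u = (0.73566+0.715)/(1+0.73566×0.715) = 0.95063, so the speed is 0.951c.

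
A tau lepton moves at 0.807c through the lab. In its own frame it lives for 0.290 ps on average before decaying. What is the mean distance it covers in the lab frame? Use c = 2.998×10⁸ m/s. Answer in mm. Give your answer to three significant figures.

0.119 mm

Lorentz factor: γ = (1 − 0.651249)^(−1/2) = 1.6933.
Lab-frame lifetime: Δt = γτ = 1.6933 × 0.290 ps = 0.49106 ps.
Distance: d = vΔt = 0.807 × 2.998×10⁸ m/s × 4.9106×10^-13 s = 1.19×10^-4 m = 0.119 mm.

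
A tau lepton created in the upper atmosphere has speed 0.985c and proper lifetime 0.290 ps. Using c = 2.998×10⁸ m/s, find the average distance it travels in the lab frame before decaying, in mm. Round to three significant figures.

0.496 mm

With β = 0.985, γ = 1/√(1 − 0.985²) = 1/√0.029775 = 5.7953.
Lab-frame lifetime: Δt = γτ = 5.7953 × 0.290 ps = 1.6806 ps.
Distance: d = vΔt = 0.985 × 2.998×10⁸ m/s × 1.6806×10^-12 s = 4.96×10^-4 m = 0.496 mm.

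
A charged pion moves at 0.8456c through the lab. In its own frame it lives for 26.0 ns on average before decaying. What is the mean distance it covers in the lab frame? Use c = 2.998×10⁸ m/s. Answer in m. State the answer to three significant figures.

β² = 0.71503936, so γ = 1/√0.28496064 = 1.8733.
Lab-frame lifetime: Δt = γτ = 1.8733 × 26.0 ns = 48.706 ns.
Distance: d = vΔt = 0.8456 × 2.998×10⁸ m/s × 4.8706×10^-8 s = 12.3 m.

12.3 m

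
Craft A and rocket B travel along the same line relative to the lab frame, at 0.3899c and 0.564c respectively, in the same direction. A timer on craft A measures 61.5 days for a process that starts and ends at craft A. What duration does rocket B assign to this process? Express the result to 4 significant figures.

Transform craft A's velocity into rocket B's frame: (0.3899 − 0.564)/(1 − 0.3899·0.564) = −0.1741/0.7800964, so the relative speed is 0.22318c.
γ for this relative speed: γ = 1/√(1 − 0.0498093) = 1.0259.
The clock on craft A records proper time, so rocket B measures Δt = γΔτ = 1.0259 × 61.5 = 63.09 days.

63.09 days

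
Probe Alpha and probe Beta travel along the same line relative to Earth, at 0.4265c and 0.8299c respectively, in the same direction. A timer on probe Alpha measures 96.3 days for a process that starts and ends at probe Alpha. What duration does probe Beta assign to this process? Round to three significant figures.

123 days

Speed of probe Alpha in probe Beta's frame: u = (v_A − v_B)/(1 − v_A v_B/c²) = (0.4265 − 0.8299)/(1 − 0.4265×0.8299) = −0.4034/0.64604765 = −0.62441; |u| = 0.62441c.
γ for this relative speed: γ = 1/√(1 − 0.389888) = 1.2803.
Probe Alpha's interval is proper; time dilation gives Δt_B = γΔτ = 1.2803 × 96.3 days = 123 days.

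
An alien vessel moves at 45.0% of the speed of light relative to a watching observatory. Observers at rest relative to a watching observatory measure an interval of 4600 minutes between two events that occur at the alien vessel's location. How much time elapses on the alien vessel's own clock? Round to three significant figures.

4110 minutes

Lorentz factor: γ = (1 − 0.2025)^(−1/2) = 1.1198.
The alien vessel's clock runs slow as seen from a watching observatory, so Δτ = Δt/γ = 4600/1.1198 = 4110 minutes.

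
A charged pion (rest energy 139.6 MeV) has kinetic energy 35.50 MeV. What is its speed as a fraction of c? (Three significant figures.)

0.604c

K = (γ−1)mc², so γ = 1 + 35.50/139.6 = 1.2543.
Then v/c = √(1 − γ⁻²) = √(1 − 0.635619) = √0.364381 = 0.604.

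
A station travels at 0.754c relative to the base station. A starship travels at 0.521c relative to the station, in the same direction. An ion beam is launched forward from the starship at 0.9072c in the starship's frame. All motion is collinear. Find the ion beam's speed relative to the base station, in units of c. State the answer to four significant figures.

Apply u = (u'+v)/(1+u'v) twice. Ion beam in the station frame: (0.9072+0.521)/(1+0.9072·0.521) = 1.4282/1.4726512 = 0.96982c.
That velocity, transformed to the rest frame of the base station: (0.96982+0.754)/(1+0.96982·0.754) = 1.72382/1.73124428 = 0.99571c.

0.9957c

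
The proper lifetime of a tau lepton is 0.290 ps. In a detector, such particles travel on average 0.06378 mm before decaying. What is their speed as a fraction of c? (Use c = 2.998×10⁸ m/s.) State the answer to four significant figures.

Lab distance = (lab lifetime)·v = γτ·βc, so βγ = d/(cτ) = 6.378×10^-5/(2.998×10⁸ × 2.900×10^-13) = 0.73359.
With βγ = 0.73359: γ² = 1 + (βγ)² = 1.538154, and β = (βγ)/γ = 0.73359/1.24022 = 0.5915.

0.5915c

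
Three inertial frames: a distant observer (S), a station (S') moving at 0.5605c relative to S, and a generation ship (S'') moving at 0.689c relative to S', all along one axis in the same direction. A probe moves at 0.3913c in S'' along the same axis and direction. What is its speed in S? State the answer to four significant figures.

0.9556c

Apply u = (u'+v)/(1+u'v) twice. Probe in the station frame: (0.3913+0.689)/(1+0.3913·0.689) = 1.0803/1.2696057 = 0.85089c.
That velocity, transformed to the rest frame of a distant observer: (0.85089+0.5605)/(1+0.85089·0.5605) = 1.41139/1.476923845 = 0.95563c.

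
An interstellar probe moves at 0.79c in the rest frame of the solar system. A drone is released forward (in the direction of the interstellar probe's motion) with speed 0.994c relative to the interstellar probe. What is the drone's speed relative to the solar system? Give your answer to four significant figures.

0.9993c

In units of c, u = (u' + v)/(1 + u'v) with u' = 0.994 and v = 0.79.
Numerator: 0.994 + 0.79 = 1.784. Denominator: 1 + (0.994)(0.79) = 1.78526.
u = 1.784/1.78526 = 0.99929, so the speed is 0.9993c.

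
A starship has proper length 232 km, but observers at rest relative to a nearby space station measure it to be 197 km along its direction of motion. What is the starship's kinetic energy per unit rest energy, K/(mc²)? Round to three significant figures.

0.178

From L = L₀/γ: γ = 232/197 = 1.17766.
Since K = (γ−1)mc², K/(mc²) = 1.17766 − 1 = 0.178.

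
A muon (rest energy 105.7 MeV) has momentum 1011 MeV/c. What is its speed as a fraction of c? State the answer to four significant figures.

pc/(mc²) = 1011/105.7 = 9.5648 = βγ = β/√(1−β²).
So β² = x²/(1 + x²) with x = 9.5648: x² = 91.4854, β² = 91.4854/92.4854 = 0.989187, β = 0.9946.

0.9946c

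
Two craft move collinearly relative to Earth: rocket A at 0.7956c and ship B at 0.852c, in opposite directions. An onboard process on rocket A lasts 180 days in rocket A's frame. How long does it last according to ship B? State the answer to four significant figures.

952.2 days

Transform rocket A's velocity into ship B's frame: (0.7956 + 0.852)/(1 + 0.7956·0.852) = 1.6476/1.6778512, so the relative speed is 0.98197c.
γ for this relative speed: γ = 1/√(1 − 0.964265) = 5.29.
The clock on rocket A records proper time, so ship B measures Δt = γΔτ = 5.29 × 180 = 952.2 days.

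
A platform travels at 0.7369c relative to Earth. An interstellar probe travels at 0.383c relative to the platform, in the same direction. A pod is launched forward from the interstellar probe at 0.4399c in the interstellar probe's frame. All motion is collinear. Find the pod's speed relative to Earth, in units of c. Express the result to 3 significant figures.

0.949c

First combine the pod and interstellar probe (S''→S'): u₁ = (0.4399 + 0.383)/(1 + 0.4399×0.383) = 0.8229/1.1684817 = 0.70425.
Then combine with the platform (S'→S): u = (0.70425 + 0.7369)/(1 + 0.70425×0.7369) = 1.44115/1.518961825 = 0.94877.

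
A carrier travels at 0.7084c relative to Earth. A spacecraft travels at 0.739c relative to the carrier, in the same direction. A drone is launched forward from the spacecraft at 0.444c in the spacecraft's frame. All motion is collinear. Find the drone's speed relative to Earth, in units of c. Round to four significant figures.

0.9805c

First combine the drone and spacecraft (S''→S'): u₁ = (0.444 + 0.739)/(1 + 0.444×0.739) = 1.183/1.328116 = 0.89074.
Then combine with the carrier (S'→S): u = (0.89074 + 0.7084)/(1 + 0.89074×0.7084) = 1.59914/1.631000216 = 0.98047.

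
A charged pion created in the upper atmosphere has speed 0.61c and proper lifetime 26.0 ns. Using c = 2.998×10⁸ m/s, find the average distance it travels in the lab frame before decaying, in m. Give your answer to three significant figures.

Lorentz factor: γ = (1 − 0.3721)^(−1/2) = 1.262.
Lab-frame lifetime: Δt = γτ = 1.262 × 26.0 ns = 32.812 ns.
Distance: d = vΔt = 0.61 × 2.998×10⁸ m/s × 3.2812×10^-8 s = 6.00 m.

6.00 m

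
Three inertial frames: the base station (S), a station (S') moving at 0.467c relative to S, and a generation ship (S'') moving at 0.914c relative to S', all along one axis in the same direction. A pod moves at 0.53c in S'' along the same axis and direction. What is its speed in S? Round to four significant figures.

0.9900c

First combine the pod and generation ship (S''→S'): u₁ = (0.53 + 0.914)/(1 + 0.53×0.914) = 1.444/1.48442 = 0.97277.
Then combine with the station (S'→S): u = (0.97277 + 0.467)/(1 + 0.97277×0.467) = 1.43977/1.45428359 = 0.99002.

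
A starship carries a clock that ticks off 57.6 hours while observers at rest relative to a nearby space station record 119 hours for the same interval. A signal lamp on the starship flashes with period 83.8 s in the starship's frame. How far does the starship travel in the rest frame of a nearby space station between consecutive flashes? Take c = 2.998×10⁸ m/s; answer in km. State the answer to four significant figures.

From Δt = γΔτ: γ = 119/57.6 = 2.06597.
β = √(1 − 1/γ²) = 0.87505. Lab-frame period = γτ = 2.06597×83.8 s = 173.13 s. Distance = βc × γτ = 0.87505 × 2.998×10⁸ m/s × 173.13 s = 4.5419×10^10 m = 4.542×10^7 km.

4.542×10^7 km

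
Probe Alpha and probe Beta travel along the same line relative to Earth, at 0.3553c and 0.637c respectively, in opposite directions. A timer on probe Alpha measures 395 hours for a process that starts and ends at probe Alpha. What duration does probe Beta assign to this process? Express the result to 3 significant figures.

672 hours

The velocity of probe Alpha relative to probe Beta is (0.3553 + 0.637)c / (1 + 0.3553×0.637) = 0.80916c; relative speed 0.80916c.
γ for this relative speed: γ = 1/√(1 − 0.65474) = 1.7019.
Probe Alpha's interval is proper; time dilation gives Δt_B = γΔτ = 1.7019 × 395 hours = 672 hours.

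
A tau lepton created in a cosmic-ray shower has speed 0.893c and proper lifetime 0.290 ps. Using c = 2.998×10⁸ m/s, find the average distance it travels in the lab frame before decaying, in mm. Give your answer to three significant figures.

0.173 mm

γ = 1/√(1 − β²) = 1/√(1 − 0.797449) = 1/√0.202551 = 1/0.450057 = 2.2219.
Lab-frame lifetime: Δt = γτ = 2.2219 × 0.290 ps = 0.64435 ps.
Distance: d = vΔt = 0.893 × 2.998×10⁸ m/s × 6.4435×10^-13 s = 1.73×10^-4 m = 0.173 mm.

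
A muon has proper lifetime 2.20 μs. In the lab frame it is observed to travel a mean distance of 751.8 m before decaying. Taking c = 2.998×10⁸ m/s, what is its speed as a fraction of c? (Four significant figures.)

0.7517c

d = βγcτ ⇒ βγ = d/(cτ) = 751.8 m / (659.56 m) = 1.1399.
β = (βγ)/√(1+(βγ)²) = 1.1399/√2.29937 = 0.7517.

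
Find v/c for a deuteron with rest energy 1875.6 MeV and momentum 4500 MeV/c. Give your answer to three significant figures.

0.923

βγ = pc/(mc²) = 4500/1875.6 = 2.3992.
Since γ² = 1 + (βγ)² = 6.75616, γ = √6.75616 = 2.59926, and β = (βγ)/γ = 2.3992/2.59926 = 0.923.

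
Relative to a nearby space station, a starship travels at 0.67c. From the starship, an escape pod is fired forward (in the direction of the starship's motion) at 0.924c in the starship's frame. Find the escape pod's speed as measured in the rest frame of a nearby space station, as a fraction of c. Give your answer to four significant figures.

0.9845c

In units of c, u = (u' + v)/(1 + u'v) with u' = 0.924 and v = 0.67.
Numerator: 0.924 + 0.67 = 1.594. Denominator: 1 + (0.924)(0.67) = 1.61908.
u = 1.594/1.61908 = 0.98451, so the speed is 0.9845c.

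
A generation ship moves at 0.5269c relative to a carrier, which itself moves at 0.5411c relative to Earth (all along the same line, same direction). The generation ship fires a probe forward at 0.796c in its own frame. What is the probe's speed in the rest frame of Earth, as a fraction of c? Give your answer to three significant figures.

0.979c

Compose velocities in two stages. Stage 1 (into S'): u₁ = (0.796+0.5269)/(1+0.796×0.5269) = 0.93201.
Stage 2 (into S): u = (0.93201+0.5411)/(1+0.93201×0.5411) = 0.97926, so the speed is 0.979c.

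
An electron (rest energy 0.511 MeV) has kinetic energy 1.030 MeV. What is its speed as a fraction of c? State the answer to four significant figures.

0.9434c

K = (γ−1)mc², so γ = 1 + 1.030/0.511 = 3.0157.
Then v/c = √(1 − γ⁻²) = √(1 − 0.109957) = √0.890043 = 0.9434.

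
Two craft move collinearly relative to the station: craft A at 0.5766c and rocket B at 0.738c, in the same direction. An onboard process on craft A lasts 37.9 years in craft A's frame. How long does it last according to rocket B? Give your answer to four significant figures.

39.49 years

The velocity of craft A relative to rocket B is (0.5766 − 0.738)c / (1 − 0.5766×0.738) = −0.28096c; relative speed 0.28096c.
At |u| = 0.28096c, γ = (1 − 0.0789385)^(−1/2) = 1.042.
The clock on craft A records proper time, so rocket B measures Δt = γΔτ = 1.042 × 37.9 = 39.49 years.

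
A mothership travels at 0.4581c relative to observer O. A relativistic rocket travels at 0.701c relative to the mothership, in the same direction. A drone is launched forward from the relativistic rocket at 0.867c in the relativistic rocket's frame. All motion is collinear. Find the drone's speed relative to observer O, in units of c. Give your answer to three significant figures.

First combine the drone and relativistic rocket (S''→S'): u₁ = (0.867 + 0.701)/(1 + 0.867×0.701) = 1.568/1.607767 = 0.97527.
Then combine with the mothership (S'→S): u = (0.97527 + 0.4581)/(1 + 0.97527×0.4581) = 1.43337/1.446771187 = 0.99074.

0.991c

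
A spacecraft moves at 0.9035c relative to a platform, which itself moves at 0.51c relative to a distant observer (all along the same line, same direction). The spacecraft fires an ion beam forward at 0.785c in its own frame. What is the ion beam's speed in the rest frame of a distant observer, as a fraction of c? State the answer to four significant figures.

0.9960c

First combine the ion beam and spacecraft (S''→S'): u₁ = (0.785 + 0.9035)/(1 + 0.785×0.9035) = 1.6885/1.7092475 = 0.98786.
Then combine with the platform (S'→S): u = (0.98786 + 0.51)/(1 + 0.98786×0.51) = 1.49786/1.5038086 = 0.99604.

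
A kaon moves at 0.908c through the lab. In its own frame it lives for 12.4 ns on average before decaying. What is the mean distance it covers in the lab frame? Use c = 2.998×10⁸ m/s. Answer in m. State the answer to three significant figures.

8.06 m

γ = 1/√(1 − β²) = 1/√(1 − 0.824464) = 1/√0.175536 = 1/0.41897 = 2.3868.
Lab-frame lifetime: Δt = γτ = 2.3868 × 12.4 ns = 29.596 ns.
Distance: d = vΔt = 0.908 × 2.998×10⁸ m/s × 2.9596×10^-8 s = 8.06 m.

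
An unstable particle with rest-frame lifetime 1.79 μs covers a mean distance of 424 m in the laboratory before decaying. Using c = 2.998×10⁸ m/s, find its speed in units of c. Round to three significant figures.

0.620c

Lab distance = (lab lifetime)·v = γτ·βc, so βγ = d/(cτ) = 424.0/(2.998×10⁸ × 1.790×10^-6) = 0.7901.
With βγ = 0.7901: γ² = 1 + (βγ)² = 1.624258, and β = (βγ)/γ = 0.7901/1.27446 = 0.620.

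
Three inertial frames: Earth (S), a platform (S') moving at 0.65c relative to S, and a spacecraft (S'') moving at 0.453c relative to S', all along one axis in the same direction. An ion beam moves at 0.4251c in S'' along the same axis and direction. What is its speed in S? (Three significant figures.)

0.938c

First combine the ion beam and spacecraft (S''→S'): u₁ = (0.4251 + 0.453)/(1 + 0.4251×0.453) = 0.8781/1.1925703 = 0.73631.
Then combine with the platform (S'→S): u = (0.73631 + 0.65)/(1 + 0.73631×0.65) = 1.38631/1.4786015 = 0.93758.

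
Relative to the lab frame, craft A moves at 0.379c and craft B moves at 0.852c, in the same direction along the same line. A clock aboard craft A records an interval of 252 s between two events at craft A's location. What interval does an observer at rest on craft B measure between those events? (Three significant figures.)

352 s

Transform craft A's velocity into craft B's frame: (0.379 − 0.852)/(1 − 0.379·0.852) = −0.473/0.677092, so the relative speed is 0.69858c.
At |u| = 0.69858c, γ = (1 − 0.488014)^(−1/2) = 1.3976.
Craft A's interval is proper; time dilation gives Δt_B = γΔτ = 1.3976 × 252 s = 352 s.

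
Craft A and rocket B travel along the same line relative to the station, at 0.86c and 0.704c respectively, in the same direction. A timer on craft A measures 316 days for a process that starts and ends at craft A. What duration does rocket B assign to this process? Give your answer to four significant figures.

Transform craft A's velocity into rocket B's frame: (0.86 − 0.704)/(1 − 0.86·0.704) = 0.156/0.39456, so the relative speed is 0.39538c.
γ for this relative speed: γ = 1/√(1 − 0.156325) = 1.0887.
The clock on craft A records proper time, so rocket B measures Δt = γΔτ = 1.0887 × 316 = 344.0 days.

344.0 days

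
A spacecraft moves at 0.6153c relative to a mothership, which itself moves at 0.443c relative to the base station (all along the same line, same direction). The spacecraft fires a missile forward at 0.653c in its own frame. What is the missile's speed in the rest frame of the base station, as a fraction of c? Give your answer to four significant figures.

0.9621c

First combine the missile and spacecraft (S''→S'): u₁ = (0.653 + 0.6153)/(1 + 0.653×0.6153) = 1.2683/1.4017909 = 0.90477.
Then combine with the mothership (S'→S): u = (0.90477 + 0.443)/(1 + 0.90477×0.443) = 1.34777/1.40081311 = 0.96213.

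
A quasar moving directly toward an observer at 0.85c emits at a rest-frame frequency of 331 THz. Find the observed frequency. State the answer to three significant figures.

1160 THz

Relativistic Doppler (source moving toward): f_obs = f_src · √((1+β)/(1−β)).
With β = 0.85: factor = √(1.85/0.15) = 3.5119.
f_obs = 331 × 3.5119 = 1160 THz.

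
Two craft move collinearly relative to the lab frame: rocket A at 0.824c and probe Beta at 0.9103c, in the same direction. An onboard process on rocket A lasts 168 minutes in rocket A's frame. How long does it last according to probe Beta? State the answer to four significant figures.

Transform rocket A's velocity into probe Beta's frame: (0.824 − 0.9103)/(1 − 0.824·0.9103) = −0.0863/0.2499128, so the relative speed is 0.34532c.
At |u| = 0.34532c, γ = (1 − 0.119246)^(−1/2) = 1.0655.
The clock on rocket A records proper time, so probe Beta measures Δt = γΔτ = 1.0655 × 168 = 179.0 minutes.

179.0 minutes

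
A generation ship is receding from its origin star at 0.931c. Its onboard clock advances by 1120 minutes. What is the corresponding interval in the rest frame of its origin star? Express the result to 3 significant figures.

γ = 1/√(1 − β²) = 1/√(1 − 0.866761) = 1/√0.133239 = 1/0.365019 = 2.7396.
The onboard clock measures proper time, so the interval in the rest frame of its origin star is dilated: Δt = γ·Δτ = 2.7396 × 1120 minutes = 3070 minutes.

3070 minutes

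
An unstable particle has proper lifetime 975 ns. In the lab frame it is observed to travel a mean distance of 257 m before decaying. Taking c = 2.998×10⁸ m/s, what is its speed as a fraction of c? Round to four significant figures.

0.6603c

Lab distance = (lab lifetime)·v = γτ·βc, so βγ = d/(cτ) = 257.0/(2.998×10⁸ × 9.750×10^-7) = 0.87922.
With βγ = 0.87922: γ² = 1 + (βγ)² = 1.773028, and β = (βγ)/γ = 0.87922/1.33155 = 0.6603.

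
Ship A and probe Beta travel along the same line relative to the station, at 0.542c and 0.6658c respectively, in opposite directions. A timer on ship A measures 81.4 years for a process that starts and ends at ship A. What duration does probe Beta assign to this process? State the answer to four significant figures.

176.7 years

The velocity of ship A relative to probe Beta is (0.542 + 0.6658)c / (1 + 0.542×0.6658) = 0.88752c; relative speed 0.88752c.
At |u| = 0.88752c, γ = (1 − 0.787692)^(−1/2) = 2.1703.
The clock on ship A records proper time, so probe Beta measures Δt = γΔτ = 2.1703 × 81.4 = 176.7 years.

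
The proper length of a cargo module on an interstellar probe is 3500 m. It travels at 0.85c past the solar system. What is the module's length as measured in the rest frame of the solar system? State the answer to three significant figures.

γ = 1/√(1 − β²) = 1/√(1 − 0.7225) = 1/√0.2775 = 1/0.526783 = 1.8983.
Along the direction of motion the measured length is L₀/γ = 3500/1.8983 = 1840 m.

1840 m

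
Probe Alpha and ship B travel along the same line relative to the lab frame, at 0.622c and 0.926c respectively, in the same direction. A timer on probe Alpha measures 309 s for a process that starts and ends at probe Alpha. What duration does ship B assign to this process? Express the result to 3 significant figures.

443 s

The velocity of probe Alpha relative to ship B is (0.622 − 0.926)c / (1 − 0.622×0.926) = −0.71693c; relative speed 0.71693c.
γ for this relative speed: γ = 1/√(1 − 0.513989) = 1.4344.
The clock on probe Alpha records proper time, so ship B measures Δt = γΔτ = 1.4344 × 309 = 443 s.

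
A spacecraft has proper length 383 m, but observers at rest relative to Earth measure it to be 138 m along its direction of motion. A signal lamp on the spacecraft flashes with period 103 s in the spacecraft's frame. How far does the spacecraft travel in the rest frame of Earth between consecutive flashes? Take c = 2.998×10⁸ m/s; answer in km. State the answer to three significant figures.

7.99×10^7 km

Length contraction gives γ = L₀/L = 383/138 = 2.77536.
β = √(1 − 1/γ²) = 0.93283. Lab-frame period = γτ = 2.77536×103 s = 285.86 s. Distance = βc × γτ = 0.93283 × 2.998×10⁸ m/s × 285.86 s = 7.9944×10^10 m = 7.99×10^7 km.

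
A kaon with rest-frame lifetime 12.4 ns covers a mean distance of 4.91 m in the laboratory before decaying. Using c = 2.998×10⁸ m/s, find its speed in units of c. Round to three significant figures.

d = βγcτ ⇒ βγ = d/(cτ) = 4.910 m / (3.71752 m) = 1.3208.
β = (βγ)/√(1+(βγ)²) = 1.3208/√2.74451 = 0.797.

0.797c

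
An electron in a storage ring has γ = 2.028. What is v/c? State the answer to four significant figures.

0.8700

β = √(1 − 1/γ²) = √(1 − 1/4.112784) = √0.756856 = 0.8700.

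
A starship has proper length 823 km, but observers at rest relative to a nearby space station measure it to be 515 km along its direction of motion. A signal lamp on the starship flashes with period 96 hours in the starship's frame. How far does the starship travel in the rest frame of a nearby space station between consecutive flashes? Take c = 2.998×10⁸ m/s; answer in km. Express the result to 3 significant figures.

Length contraction gives γ = L₀/L = 823/515 = 1.59806.
β = √(1 − 1/γ²) = 0.78002. Lab-frame period = γτ = 1.59806×96 hours = 153.41 hours. Distance = βc × γτ = 0.78002 × 2.998×10⁸ m/s × 552276 s = 1.2915×10^14 m = 1.29×10^11 km.

1.29×10^11 km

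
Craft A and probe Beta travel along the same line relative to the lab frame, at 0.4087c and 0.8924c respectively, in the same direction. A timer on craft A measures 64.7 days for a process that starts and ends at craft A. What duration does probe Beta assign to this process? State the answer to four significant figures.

99.80 days

Speed of craft A in probe Beta's frame: u = (v_A − v_B)/(1 − v_A v_B/c²) = (0.4087 − 0.8924)/(1 − 0.4087×0.8924) = −0.4837/0.63527612 = −0.7614; |u| = 0.7614c.
γ for this relative speed: γ = 1/√(1 − 0.57973) = 1.5425.
The clock on craft A records proper time, so probe Beta measures Δt = γΔτ = 1.5425 × 64.7 = 99.80 days.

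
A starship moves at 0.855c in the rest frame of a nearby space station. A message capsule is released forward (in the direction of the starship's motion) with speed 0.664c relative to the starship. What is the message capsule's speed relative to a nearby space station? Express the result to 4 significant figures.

0.9689c

In units of c, u = (u' + v)/(1 + u'v) with u' = 0.664 and v = 0.855.
Numerator: 0.664 + 0.855 = 1.519. Denominator: 1 + (0.664)(0.855) = 1.56772.
u = 1.519/1.56772 = 0.96892, so the speed is 0.9689c.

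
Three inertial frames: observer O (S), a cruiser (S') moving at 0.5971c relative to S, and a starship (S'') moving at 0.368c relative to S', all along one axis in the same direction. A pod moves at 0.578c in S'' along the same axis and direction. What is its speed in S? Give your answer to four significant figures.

0.9395c

First combine the pod and starship (S''→S'): u₁ = (0.578 + 0.368)/(1 + 0.578×0.368) = 0.946/1.212704 = 0.78007.
Then combine with the cruiser (S'→S): u = (0.78007 + 0.5971)/(1 + 0.78007×0.5971) = 1.37717/1.465779797 = 0.93955.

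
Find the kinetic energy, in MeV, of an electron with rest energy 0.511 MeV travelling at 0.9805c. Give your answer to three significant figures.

Lorentz factor: γ = (1 − 0.96138025)^(−1/2) = 5.0886.
Kinetic energy: K = (γ − 1)mc² = (5.0886 − 1) × 0.511 MeV = 4.0886 × 0.511 = 2.09 MeV.

2.09 MeV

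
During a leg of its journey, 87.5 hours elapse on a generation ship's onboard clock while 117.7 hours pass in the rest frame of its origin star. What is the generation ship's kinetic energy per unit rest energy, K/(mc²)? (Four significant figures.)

0.3451

From Δt = γΔτ: γ = 117.7/87.5 = 1.34514.
Since K = (γ−1)mc², K/(mc²) = 1.34514 − 1 = 0.3451.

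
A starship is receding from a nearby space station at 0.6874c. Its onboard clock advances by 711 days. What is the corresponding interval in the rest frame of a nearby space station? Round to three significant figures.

With β = 0.6874, γ = 1/√(1 − 0.6874²) = 1/√0.52748124 = 1.3769.
Time dilation: Δt = γ·Δτ = 1.3769 × 711 = 979 days.

979 days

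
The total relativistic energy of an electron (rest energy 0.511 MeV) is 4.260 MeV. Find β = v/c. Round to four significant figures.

Total energy E = γmc² gives γ = 4.260/0.511 = 8.3366.
Hence β = √(1 − 1/γ²) = √(1 − 0.0143887) = √0.9856113 = 0.9928.

0.9928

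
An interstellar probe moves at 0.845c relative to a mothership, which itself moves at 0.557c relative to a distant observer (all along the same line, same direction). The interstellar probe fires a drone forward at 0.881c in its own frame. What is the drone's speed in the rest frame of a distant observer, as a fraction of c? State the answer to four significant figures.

0.9970c

First combine the drone and interstellar probe (S''→S'): u₁ = (0.881 + 0.845)/(1 + 0.881×0.845) = 1.726/1.744445 = 0.98943.
Then combine with the mothership (S'→S): u = (0.98943 + 0.557)/(1 + 0.98943×0.557) = 1.54643/1.55111251 = 0.99698.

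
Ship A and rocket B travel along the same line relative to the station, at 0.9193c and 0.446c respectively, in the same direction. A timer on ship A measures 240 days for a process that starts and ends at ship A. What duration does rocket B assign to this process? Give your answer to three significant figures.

402 days

Transform ship A's velocity into rocket B's frame: (0.9193 − 0.446)/(1 − 0.9193·0.446) = 0.4733/0.5899922, so the relative speed is 0.80221c.
γ for this relative speed: γ = 1/√(1 − 0.643541) = 1.6749.
Ship A's interval is proper; time dilation gives Δt_B = γΔτ = 1.6749 × 240 days = 402 days.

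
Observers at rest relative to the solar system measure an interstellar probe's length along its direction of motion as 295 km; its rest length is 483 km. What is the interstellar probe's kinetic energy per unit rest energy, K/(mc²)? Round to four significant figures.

0.6373

γ = L₀/L = 483/295 = 1.63729.
Since K = (γ−1)mc², K/(mc²) = 1.63729 − 1 = 0.6373.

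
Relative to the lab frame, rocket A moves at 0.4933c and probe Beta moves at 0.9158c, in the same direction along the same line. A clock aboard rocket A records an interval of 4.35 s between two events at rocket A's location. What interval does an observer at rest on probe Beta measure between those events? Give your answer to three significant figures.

6.83 s

The velocity of rocket A relative to probe Beta is (0.4933 − 0.9158)c / (1 − 0.4933×0.9158) = −0.77065c; relative speed 0.77065c.
At |u| = 0.77065c, γ = (1 − 0.593901)^(−1/2) = 1.5692.
The clock on rocket A records proper time, so probe Beta measures Δt = γΔτ = 1.5692 × 4.35 = 6.83 s.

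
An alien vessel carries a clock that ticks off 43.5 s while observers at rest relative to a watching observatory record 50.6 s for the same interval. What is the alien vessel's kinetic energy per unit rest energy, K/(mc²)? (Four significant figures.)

γ = Δt/Δτ = 50.6/43.5 = 1.16322.
K/(mc²) = γ − 1 = 1.16322 − 1 = 0.1632.

0.1632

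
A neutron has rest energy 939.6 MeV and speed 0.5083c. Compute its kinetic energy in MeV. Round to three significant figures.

151 MeV

With β = 0.5083, γ = 1/√(1 − 0.5083²) = 1/√0.74163111 = 1.1612.
Kinetic energy: K = (γ − 1)mc² = (1.1612 − 1) × 939.6 MeV = 0.1612 × 939.6 = 151 MeV.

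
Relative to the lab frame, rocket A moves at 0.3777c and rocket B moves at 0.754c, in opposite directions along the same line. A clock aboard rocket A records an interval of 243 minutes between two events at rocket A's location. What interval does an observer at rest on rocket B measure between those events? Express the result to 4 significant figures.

Speed of rocket A in rocket B's frame: u = (v_A + v_B)/(1 + v_A v_B/c²) = (0.3777 + 0.754)/(1 + 0.3777×0.754) = 1.1317/1.2847858 = 0.88085; |u| = 0.88085c.
At |u| = 0.88085c, γ = (1 − 0.775897)^(−1/2) = 2.1124.
Rocket A's interval is proper; time dilation gives Δt_B = γΔτ = 2.1124 × 243 minutes = 513.3 minutes.

513.3 minutes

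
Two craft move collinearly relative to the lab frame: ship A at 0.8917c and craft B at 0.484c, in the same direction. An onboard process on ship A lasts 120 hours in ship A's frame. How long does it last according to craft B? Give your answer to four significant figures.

Speed of ship A in craft B's frame: u = (v_A − v_B)/(1 − v_A v_B/c²) = (0.8917 − 0.484)/(1 − 0.8917×0.484) = 0.4077/0.5684172 = 0.71725; |u| = 0.71725c.
γ for this relative speed: γ = 1/√(1 − 0.514448) = 1.4351.
The clock on ship A records proper time, so craft B measures Δt = γΔτ = 1.4351 × 120 = 172.2 hours.

172.2 hours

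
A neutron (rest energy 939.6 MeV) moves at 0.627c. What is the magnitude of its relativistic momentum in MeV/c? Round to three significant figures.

756 MeV/c

With β = 0.627, γ = 1/√(1 − 0.627²) = 1/√0.606871 = 1.2837.
Momentum: p = γβ·mc = 1.2837 × 0.627 × 939.6 MeV/c = 756 MeV/c.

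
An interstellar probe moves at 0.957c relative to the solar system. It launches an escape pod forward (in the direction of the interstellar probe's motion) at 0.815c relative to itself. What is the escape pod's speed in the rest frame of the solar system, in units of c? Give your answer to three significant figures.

In units of c, u = (u' + v)/(1 + u'v) with u' = 0.815 and v = 0.957.
Numerator: 0.815 + 0.957 = 1.772. Denominator: 1 + (0.815)(0.957) = 1.779955.
u = 1.772/1.779955 = 0.99553, so the speed is 0.996c.

0.996c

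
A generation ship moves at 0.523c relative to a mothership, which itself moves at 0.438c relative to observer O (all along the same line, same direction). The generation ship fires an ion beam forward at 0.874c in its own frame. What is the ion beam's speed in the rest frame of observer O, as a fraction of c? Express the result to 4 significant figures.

0.9837c

Apply u = (u'+v)/(1+u'v) twice. Ion beam in the mothership frame: (0.874+0.523)/(1+0.874·0.523) = 1.397/1.457102 = 0.95875c.
That velocity, transformed to the rest frame of observer O: (0.95875+0.438)/(1+0.95875·0.438) = 1.39675/1.4199325 = 0.98367c.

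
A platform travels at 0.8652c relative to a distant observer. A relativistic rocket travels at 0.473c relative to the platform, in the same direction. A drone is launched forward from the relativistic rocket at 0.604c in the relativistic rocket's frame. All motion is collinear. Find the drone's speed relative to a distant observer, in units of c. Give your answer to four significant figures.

0.9873c

First combine the drone and relativistic rocket (S''→S'): u₁ = (0.604 + 0.473)/(1 + 0.604×0.473) = 1.077/1.285692 = 0.83768.
Then combine with the platform (S'→S): u = (0.83768 + 0.8652)/(1 + 0.83768×0.8652) = 1.70288/1.724760736 = 0.98731.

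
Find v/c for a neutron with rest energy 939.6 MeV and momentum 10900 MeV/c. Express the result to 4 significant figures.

0.9963

pc/(mc²) = 10900/939.6 = 11.601 = βγ = β/√(1−β²).
So β² = x²/(1 + x²) with x = 11.601: x² = 134.583, β² = 134.583/135.583 = 0.992624, β = 0.9963.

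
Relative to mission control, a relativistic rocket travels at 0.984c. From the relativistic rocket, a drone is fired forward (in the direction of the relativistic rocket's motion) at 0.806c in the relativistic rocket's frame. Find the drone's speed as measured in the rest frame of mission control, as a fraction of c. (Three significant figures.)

In units of c, u = (u' + v)/(1 + u'v) with u' = 0.806 and v = 0.984.
Numerator: 0.806 + 0.984 = 1.79. Denominator: 1 + (0.806)(0.984) = 1.793104.
u = 1.79/1.793104 = 0.99827, so the speed is 0.998c.

0.998c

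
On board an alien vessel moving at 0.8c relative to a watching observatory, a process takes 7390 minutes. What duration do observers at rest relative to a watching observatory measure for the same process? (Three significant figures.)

12300 minutes

Lorentz factor: γ = (1 − 0.64)^(−1/2) = 1.6667.
The onboard clock measures proper time, so the interval in the rest frame of a watching observatory is dilated: Δt = γ·Δτ = 1.6667 × 7390 minutes = 12300 minutes.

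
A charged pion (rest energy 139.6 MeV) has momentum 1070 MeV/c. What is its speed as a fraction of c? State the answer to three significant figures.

pc/(mc²) = 1070/139.6 = 7.6648 = βγ = β/√(1−β²).
So β² = x²/(1 + x²) with x = 7.6648: x² = 58.7492, β² = 58.7492/59.7492 = 0.983263, β = 0.992.

0.992c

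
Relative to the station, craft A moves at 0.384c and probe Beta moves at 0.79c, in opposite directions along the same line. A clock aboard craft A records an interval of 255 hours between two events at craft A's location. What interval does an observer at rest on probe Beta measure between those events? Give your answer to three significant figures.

587 hours

Speed of craft A in probe Beta's frame: u = (v_A + v_B)/(1 + v_A v_B/c²) = (0.384 + 0.79)/(1 + 0.384×0.79) = 1.174/1.30336 = 0.90075; |u| = 0.90075c.
γ for this relative speed: γ = 1/√(1 − 0.811351) = 2.3024.
Craft A's interval is proper; time dilation gives Δt_B = γΔτ = 2.3024 × 255 hours = 587 hours.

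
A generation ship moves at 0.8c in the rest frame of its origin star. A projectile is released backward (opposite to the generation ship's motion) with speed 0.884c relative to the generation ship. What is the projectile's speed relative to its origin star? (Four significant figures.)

In units of c, u = (u' + v)/(1 + u'v) with u' = −0.884 and v = 0.8.
Numerator: −0.884 + 0.8 = −0.084. Denominator: 1 + (−0.884)(0.8) = 0.2928.
u = −0.084/0.2928 = −0.28689, so the speed is 0.2869c.

0.2869c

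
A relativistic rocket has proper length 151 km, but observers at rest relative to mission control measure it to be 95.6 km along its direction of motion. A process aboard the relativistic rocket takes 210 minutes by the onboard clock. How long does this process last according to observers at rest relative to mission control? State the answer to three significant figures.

332 minutes

γ = L₀/L = 151/95.6 = 1.5795.
The same γ dilates the second interval: 1.5795 × 210 minutes = 332 minutes.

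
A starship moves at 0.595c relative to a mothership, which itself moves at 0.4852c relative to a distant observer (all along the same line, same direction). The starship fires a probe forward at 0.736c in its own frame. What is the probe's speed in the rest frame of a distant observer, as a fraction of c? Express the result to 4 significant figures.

Apply u = (u'+v)/(1+u'v) twice. Probe in the mothership frame: (0.736+0.595)/(1+0.736·0.595) = 1.331/1.43792 = 0.92564c.
That velocity, transformed to the rest frame of a distant observer: (0.92564+0.4852)/(1+0.92564·0.4852) = 1.41084/1.449120528 = 0.97358c.

0.9736c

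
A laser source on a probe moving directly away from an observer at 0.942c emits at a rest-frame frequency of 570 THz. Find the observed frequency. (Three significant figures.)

98.5 THz

Relativistic Doppler (source moving away): f_obs = f_src · √((1−β)/(1+β)).
With β = 0.942: factor = √(0.058/1.942) = 0.17282.
f_obs = 570 × 0.17282 = 98.5 THz.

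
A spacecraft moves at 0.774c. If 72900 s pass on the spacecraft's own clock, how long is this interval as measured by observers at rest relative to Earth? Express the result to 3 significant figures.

γ = 1/√(1 − β²) = 1/√(1 − 0.599076) = 1/√0.400924 = 1/0.633186 = 1.5793.
Time dilation: Δt = γ·Δτ = 1.5793 × 72900 = 1.15×10^5 s.

1.15×10^5 s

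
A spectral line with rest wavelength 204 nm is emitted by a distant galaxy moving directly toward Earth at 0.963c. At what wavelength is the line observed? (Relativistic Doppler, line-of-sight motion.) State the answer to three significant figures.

Relativistic Doppler for wavelength: λ_obs = λ_src · √((1−β)/(1+β)).
With β = 0.963: factor = √(0.037/1.963) = 0.13729.
λ_obs = 204 × 0.13729 = 28.0 nm.

28.0 nm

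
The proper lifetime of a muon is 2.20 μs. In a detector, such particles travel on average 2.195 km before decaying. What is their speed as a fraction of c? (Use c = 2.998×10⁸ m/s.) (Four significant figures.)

Let x = d/(cτ) = 2195 m / (2.998×10⁸ m/s × 2.200×10^-6 s) = 3.328. Since d = βγcτ, x = βγ = β/√(1−β²).
Solving: β² = x²/(1+x²) = 11.0756/12.0756 = 0.917188, so β = 0.9577.

0.9577c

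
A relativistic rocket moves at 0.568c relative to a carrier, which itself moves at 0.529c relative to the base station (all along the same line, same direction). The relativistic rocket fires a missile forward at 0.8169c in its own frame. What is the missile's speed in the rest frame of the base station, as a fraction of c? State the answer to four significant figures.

Compose velocities in two stages. Stage 1 (into S'): u₁ = (0.8169+0.568)/(1+0.8169×0.568) = 0.94597.
Stage 2 (into S): u = (0.94597+0.529)/(1+0.94597×0.529) = 0.98304, so the speed is 0.9830c.

0.9830c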